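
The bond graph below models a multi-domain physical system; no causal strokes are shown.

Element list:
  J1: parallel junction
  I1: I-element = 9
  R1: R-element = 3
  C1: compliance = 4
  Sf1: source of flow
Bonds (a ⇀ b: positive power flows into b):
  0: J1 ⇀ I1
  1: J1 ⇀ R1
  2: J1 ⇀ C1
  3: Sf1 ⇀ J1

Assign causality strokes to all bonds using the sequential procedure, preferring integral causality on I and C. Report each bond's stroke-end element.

β0 |I1
β1 |R1
β2 |J1
β3 |Sf1

#3 stroke→Sf1  (Sf1 fixes flow; stroke at Sf1)
#0 stroke→I1  (prefer integral on I1)
#2 stroke→J1  (C1: C, integral causality)
#1 stroke→R1  (J1 effort already set via bond 2)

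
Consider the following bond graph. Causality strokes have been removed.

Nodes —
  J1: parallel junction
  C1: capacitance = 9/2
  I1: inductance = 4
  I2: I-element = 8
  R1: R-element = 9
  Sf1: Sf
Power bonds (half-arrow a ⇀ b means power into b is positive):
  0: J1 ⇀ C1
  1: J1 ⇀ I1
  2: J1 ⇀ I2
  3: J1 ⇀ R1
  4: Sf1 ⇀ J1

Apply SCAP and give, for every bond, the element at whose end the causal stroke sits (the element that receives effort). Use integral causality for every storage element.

b4 stroke→Sf1  (source Sf1 imposes f)
b0 stroke→J1  (C1 integral (e out))
b1 stroke→I1  (J1: bond 0 brought effort, rest push out)
b2 stroke→I2  (0-jn J1 has e-setter on 0)
b3 stroke→R1  (common-e at J1 fixed by 0)

#0 →J1
#1 →I1
#2 →I2
#3 →R1
#4 →Sf1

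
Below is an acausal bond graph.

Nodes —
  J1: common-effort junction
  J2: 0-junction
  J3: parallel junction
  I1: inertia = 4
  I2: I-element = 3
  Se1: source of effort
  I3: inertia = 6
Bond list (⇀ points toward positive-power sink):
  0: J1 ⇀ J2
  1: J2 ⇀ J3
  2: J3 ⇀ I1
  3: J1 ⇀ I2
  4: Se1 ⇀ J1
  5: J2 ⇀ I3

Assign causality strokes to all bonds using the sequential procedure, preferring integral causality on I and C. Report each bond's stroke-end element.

#0 stroke→J2
#1 stroke→J3
#2 stroke→I1
#3 stroke→I2
#4 stroke→J1
#5 stroke→I3

b4 stroke→J1  (Se1 fixes effort; stroke away)
b0 stroke→J2  (J1 effort already set via bond 4)
b3 stroke→I2  (common-e at J1 fixed by 4)
b1 stroke→J3  (common-e at J2 fixed by 0)
b5 stroke→I3  (common-e at J2 fixed by 0)
b2 stroke→I1  (common-e at J3 fixed by 1)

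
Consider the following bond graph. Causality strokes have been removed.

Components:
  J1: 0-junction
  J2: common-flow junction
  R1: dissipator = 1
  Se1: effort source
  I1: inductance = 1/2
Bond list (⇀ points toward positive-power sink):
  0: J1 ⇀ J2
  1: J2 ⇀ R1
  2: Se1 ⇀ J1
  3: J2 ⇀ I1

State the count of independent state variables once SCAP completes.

#2 →J1  (Se1 fixes effort; stroke away)
#0 →J2  (common-e at J1 fixed by 2)
#3 →I1  (I1 outputs flow p/I1)
#1 →J2  (1-jn J2 has f-setter on 3)

1  (I1 all integral)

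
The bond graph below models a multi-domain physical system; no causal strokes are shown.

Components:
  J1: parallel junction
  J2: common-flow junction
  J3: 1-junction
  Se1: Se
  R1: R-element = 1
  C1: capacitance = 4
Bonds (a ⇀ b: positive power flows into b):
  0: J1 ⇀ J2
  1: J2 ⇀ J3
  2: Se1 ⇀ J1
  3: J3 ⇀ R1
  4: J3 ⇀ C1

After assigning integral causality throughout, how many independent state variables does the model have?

bond 2 stroke→J1  (Se1: effort source, stroke at far end)
bond 0 stroke→J2  (J1: bond 2 brought effort, rest push out)
bond 1 stroke→J3  (J2: last free bond brings flow in)
bond 4 stroke→J3  (prefer integral on C1)
bond 3 stroke→R1  (only one flow-in slot at J3)

1  (C1 all integral)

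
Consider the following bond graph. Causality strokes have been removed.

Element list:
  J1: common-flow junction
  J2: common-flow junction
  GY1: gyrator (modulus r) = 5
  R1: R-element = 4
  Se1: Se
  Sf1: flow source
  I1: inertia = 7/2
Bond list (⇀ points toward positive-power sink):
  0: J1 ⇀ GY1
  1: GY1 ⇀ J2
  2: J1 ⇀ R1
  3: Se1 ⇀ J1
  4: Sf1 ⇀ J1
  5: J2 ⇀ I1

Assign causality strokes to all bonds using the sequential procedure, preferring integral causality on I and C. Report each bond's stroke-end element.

bond 0 |J1
bond 1 |J2
bond 2 |J1
bond 3 |J1
bond 4 |Sf1
bond 5 |I1

#3 stroke→J1  (source Se1 imposes e)
#4 stroke→Sf1  (Sf1 (Sf) sets flow on bond)
#0 stroke→J1  (J1: bond 4 brought flow, rest push out)
#2 stroke→J1  (common-f at J1 fixed by 4)
#1 stroke→J2  (GY GY1: same side as bond 0)
#5 stroke→I1  (only one flow-in slot at J2)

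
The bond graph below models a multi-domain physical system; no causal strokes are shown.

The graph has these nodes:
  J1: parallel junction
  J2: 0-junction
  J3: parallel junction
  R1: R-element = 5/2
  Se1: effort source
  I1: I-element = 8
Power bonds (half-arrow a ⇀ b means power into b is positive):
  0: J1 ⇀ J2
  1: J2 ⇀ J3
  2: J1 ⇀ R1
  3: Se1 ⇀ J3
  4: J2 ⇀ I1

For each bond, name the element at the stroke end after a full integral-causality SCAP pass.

β0 stroke at J1
β1 stroke at J2
β2 stroke at R1
β3 stroke at J3
β4 stroke at I1

b3 stroke at J3  (Se1 (Se) sets effort on bond)
b1 stroke at J2  (common-e at J3 fixed by 3)
b0 stroke at J1  (J2: bond 1 brought effort, rest push out)
b4 stroke at I1  (common-e at J2 fixed by 1)
b2 stroke at R1  (0-jn J1 has e-setter on 0)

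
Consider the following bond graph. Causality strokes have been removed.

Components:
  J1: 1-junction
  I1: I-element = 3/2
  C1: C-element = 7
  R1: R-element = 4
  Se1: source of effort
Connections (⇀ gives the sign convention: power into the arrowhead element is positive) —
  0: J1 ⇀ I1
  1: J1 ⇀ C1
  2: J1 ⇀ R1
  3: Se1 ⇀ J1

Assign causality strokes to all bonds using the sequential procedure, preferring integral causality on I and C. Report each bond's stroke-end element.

bond 0 stroke at I1
bond 1 stroke at J1
bond 2 stroke at J1
bond 3 stroke at J1

β3 |J1  (Se1 fixes effort; stroke away)
β0 |I1  (I1 outputs flow p/I1)
β1 |J1  (J1: bond 0 brought flow, rest push out)
β2 |J1  (J1: bond 0 brought flow, rest push out)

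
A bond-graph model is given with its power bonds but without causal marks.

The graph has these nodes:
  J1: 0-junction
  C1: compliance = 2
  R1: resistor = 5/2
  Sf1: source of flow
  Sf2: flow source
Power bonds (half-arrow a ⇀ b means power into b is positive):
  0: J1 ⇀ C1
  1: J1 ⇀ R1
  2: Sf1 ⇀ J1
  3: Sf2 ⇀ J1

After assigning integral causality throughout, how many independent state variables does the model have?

1  (C1 all integral)

bond 2 stroke at Sf1  (Sf1 fixes flow; stroke at Sf1)
bond 3 stroke at Sf2  (Sf2 fixes flow; stroke at Sf2)
bond 0 stroke at J1  (C1: C, integral causality)
bond 1 stroke at R1  (J1 effort already set via bond 0)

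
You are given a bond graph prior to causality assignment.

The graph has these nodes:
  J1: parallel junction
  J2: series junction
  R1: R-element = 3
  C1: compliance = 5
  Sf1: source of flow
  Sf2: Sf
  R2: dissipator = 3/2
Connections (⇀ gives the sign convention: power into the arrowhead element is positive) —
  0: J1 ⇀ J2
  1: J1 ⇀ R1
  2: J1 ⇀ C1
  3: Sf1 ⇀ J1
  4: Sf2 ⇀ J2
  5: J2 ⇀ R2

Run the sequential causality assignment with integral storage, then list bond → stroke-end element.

β0 |J2
β1 |R1
β2 |J1
β3 |Sf1
β4 |Sf2
β5 |J2

β3 →Sf1  (source Sf1 imposes f)
β4 →Sf2  (Sf2: flow source, stroke at near end)
β0 →J2  (J2 flow already set via bond 4)
β5 →J2  (common-f at J2 fixed by 4)
β2 →J1  (prefer integral on C1)
β1 →R1  (J1 effort already set via bond 2)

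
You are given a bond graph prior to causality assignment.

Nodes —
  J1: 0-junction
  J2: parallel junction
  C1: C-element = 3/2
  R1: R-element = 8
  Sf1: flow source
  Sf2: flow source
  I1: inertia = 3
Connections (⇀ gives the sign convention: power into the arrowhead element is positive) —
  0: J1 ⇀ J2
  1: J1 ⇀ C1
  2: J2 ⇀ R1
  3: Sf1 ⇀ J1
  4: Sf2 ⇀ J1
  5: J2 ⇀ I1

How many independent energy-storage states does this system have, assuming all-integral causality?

2  (C1, I1 all integral)

b3 →Sf1  (Sf1 fixes flow; stroke at Sf1)
b4 →Sf2  (source Sf2 imposes f)
b1 →J1  (C1: C, integral causality)
b0 →J2  (common-e at J1 fixed by 1)
b2 →R1  (0-jn J2 has e-setter on 0)
b5 →I1  (common-e at J2 fixed by 0)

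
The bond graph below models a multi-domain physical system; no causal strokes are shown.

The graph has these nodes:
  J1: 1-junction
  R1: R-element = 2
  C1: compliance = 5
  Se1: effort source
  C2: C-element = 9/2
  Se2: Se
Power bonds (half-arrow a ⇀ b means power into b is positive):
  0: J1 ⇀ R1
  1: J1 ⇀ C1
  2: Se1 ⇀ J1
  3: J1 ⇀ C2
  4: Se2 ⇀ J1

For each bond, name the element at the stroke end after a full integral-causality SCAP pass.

β0 stroke at R1
β1 stroke at J1
β2 stroke at J1
β3 stroke at J1
β4 stroke at J1

β2 stroke→J1  (Se1 (Se) sets effort on bond)
β4 stroke→J1  (Se2: effort source, stroke at far end)
β1 stroke→J1  (prefer integral on C1)
β3 stroke→J1  (C2: C, integral causality)
β0 stroke→R1  (J1: last free bond brings flow in)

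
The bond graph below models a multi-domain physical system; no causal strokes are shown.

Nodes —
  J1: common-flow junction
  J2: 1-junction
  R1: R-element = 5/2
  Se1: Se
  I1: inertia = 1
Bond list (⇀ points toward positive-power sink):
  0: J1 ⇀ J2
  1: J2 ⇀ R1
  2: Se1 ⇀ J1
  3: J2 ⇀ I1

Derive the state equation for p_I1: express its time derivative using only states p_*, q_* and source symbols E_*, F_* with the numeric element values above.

dp_I1/dt = E_Se1 - 5*p_I1/2

β2 →J1  (Se1 fixes effort; stroke away)
β0 →J2  (closing 1-jn rule on J1)
β3 →I1  (I1: I, integral causality)
β1 →J2  (1-jn J2 has f-setter on 3)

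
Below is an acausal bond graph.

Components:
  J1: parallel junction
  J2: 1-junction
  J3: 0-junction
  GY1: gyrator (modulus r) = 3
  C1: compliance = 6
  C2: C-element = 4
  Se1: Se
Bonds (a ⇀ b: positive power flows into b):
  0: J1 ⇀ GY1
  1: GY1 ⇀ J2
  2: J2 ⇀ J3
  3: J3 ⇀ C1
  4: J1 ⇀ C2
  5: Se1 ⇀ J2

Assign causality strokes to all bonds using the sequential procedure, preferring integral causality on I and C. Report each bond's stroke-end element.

β5 |J2  (Se1: effort source, stroke at far end)
β3 |J3  (prefer integral on C1)
β2 |J2  (common-e at J3 fixed by 3)
β1 |GY1  (J2 needs exactly one f-in)
β0 |GY1  (GY1 both-in/both-out from 1)
β4 |J1  (J1 needs exactly one e-in)

#0 →GY1
#1 →GY1
#2 →J2
#3 →J3
#4 →J1
#5 →J2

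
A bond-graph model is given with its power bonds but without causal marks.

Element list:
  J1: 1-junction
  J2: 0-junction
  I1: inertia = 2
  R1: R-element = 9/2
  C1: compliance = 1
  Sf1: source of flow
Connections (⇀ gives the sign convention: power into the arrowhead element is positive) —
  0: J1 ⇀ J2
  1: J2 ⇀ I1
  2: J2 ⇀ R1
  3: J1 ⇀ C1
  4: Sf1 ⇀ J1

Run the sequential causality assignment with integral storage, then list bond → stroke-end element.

bond 0 stroke at J1
bond 1 stroke at I1
bond 2 stroke at J2
bond 3 stroke at J1
bond 4 stroke at Sf1

#4 stroke→Sf1  (Sf1 (Sf) sets flow on bond)
#0 stroke→J1  (1-jn J1 has f-setter on 4)
#3 stroke→J1  (J1 flow already set via bond 4)
#1 stroke→I1  (I1: I, integral causality)
#2 stroke→J2  (J2 needs exactly one e-in)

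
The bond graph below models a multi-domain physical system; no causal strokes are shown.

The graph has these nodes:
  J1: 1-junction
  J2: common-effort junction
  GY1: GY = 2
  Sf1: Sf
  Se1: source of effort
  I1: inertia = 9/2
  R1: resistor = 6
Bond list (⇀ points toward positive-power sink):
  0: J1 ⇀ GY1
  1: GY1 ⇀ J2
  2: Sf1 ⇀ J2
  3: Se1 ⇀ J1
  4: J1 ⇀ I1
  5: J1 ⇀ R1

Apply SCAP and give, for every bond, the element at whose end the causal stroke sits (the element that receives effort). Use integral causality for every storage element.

#0 stroke at J1
#1 stroke at J2
#2 stroke at Sf1
#3 stroke at J1
#4 stroke at I1
#5 stroke at J1

bond 2 →Sf1  (Sf1 (Sf) sets flow on bond)
bond 3 →J1  (source Se1 imposes e)
bond 1 →J2  (J2: last free bond brings effort in)
bond 0 →J1  (through GY1, causality inverts; strokes same side of GY1)
bond 4 →I1  (I1 outputs flow p/I1)
bond 5 →J1  (J1: bond 4 brought flow, rest push out)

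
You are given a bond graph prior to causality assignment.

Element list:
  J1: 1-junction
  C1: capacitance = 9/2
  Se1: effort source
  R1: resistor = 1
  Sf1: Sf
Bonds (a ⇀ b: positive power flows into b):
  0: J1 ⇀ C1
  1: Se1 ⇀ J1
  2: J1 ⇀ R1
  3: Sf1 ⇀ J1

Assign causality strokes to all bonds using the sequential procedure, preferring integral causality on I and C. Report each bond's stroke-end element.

b0 stroke at J1
b1 stroke at J1
b2 stroke at J1
b3 stroke at Sf1

#1 →J1  (Se1 (Se) sets effort on bond)
#3 →Sf1  (source Sf1 imposes f)
#0 →J1  (J1: bond 3 brought flow, rest push out)
#2 →J1  (common-f at J1 fixed by 3)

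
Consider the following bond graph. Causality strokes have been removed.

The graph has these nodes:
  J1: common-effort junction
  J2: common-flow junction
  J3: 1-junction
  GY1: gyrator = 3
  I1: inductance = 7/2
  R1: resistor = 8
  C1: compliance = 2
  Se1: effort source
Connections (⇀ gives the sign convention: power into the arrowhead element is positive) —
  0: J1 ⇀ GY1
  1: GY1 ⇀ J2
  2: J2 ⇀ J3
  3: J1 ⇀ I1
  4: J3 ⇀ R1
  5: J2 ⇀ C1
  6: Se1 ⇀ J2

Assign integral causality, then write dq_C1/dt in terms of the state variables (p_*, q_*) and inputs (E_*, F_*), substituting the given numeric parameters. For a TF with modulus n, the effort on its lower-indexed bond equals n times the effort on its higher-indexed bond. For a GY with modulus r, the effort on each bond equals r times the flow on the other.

dq_C1/dt = E_Se1/8 - 3*p_I1/28 - q_C1/16

bond 6 stroke at J2  (source Se1 imposes e)
bond 3 stroke at I1  (I1 integral (f out))
bond 0 stroke at J1  (closing 0-jn rule on J1)
bond 1 stroke at J2  (through GY1, causality inverts; strokes same side of GY1)
bond 5 stroke at J2  (prefer integral on C1)
bond 2 stroke at J3  (J2 needs exactly one f-in)
bond 4 stroke at R1  (closing 1-jn rule on J3)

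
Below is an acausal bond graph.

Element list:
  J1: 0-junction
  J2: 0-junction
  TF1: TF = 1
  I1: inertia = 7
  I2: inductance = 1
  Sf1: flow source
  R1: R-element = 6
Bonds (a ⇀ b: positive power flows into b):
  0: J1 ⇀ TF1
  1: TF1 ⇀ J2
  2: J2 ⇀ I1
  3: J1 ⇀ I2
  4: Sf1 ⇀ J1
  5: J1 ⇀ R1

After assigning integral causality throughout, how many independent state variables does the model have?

2  (I1, I2 all integral)

#4 stroke→Sf1  (Sf1: flow source, stroke at near end)
#2 stroke→I1  (I1: I, integral causality)
#1 stroke→J2  (J2 needs exactly one e-in)
#0 stroke→TF1  (TF1: transformer flips bond 1)
#3 stroke→I2  (I2 outputs flow p/I2)
#5 stroke→J1  (closing 0-jn rule on J1)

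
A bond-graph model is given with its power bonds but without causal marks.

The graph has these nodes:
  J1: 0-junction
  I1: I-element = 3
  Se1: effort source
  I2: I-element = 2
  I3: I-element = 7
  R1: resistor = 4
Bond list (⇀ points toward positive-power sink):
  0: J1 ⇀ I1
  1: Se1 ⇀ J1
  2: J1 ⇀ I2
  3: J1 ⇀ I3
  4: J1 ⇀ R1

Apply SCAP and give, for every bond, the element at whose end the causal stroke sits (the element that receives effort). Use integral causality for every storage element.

β0 |I1
β1 |J1
β2 |I2
β3 |I3
β4 |R1

bond 1 |J1  (Se1 (Se) sets effort on bond)
bond 0 |I1  (J1 effort already set via bond 1)
bond 2 |I2  (J1 effort already set via bond 1)
bond 3 |I3  (J1 effort already set via bond 1)
bond 4 |R1  (J1: bond 1 brought effort, rest push out)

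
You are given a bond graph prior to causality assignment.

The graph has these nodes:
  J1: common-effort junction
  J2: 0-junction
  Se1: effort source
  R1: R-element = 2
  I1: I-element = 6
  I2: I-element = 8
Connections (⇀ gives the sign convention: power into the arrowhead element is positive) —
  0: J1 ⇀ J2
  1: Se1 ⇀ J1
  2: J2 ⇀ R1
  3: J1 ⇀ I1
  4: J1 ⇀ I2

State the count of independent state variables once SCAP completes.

2  (I1, I2 all integral)

#1 |J1  (Se1: effort source, stroke at far end)
#0 |J2  (0-jn J1 has e-setter on 1)
#3 |I1  (J1: bond 1 brought effort, rest push out)
#4 |I2  (common-e at J1 fixed by 1)
#2 |R1  (J2 effort already set via bond 0)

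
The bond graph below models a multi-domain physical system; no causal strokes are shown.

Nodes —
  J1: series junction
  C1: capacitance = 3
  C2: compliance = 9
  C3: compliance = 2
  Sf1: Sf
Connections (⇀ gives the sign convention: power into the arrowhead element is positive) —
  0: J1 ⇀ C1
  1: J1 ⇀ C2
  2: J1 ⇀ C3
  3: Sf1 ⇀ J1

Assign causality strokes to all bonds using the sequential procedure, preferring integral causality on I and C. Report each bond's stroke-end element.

β0 stroke at J1
β1 stroke at J1
β2 stroke at J1
β3 stroke at Sf1

β3 |Sf1  (Sf1 fixes flow; stroke at Sf1)
β0 |J1  (J1: bond 3 brought flow, rest push out)
β1 |J1  (J1: bond 3 brought flow, rest push out)
β2 |J1  (J1 flow already set via bond 3)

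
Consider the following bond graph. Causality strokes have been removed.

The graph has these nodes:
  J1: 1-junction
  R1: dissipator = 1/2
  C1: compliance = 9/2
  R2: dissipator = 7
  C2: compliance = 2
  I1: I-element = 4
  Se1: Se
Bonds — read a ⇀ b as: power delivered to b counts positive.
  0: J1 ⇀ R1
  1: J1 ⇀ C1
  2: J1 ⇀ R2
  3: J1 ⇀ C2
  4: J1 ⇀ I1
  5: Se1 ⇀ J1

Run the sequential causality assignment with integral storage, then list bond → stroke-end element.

bond 5 |J1  (Se1: effort source, stroke at far end)
bond 1 |J1  (C1 outputs effort q/C1)
bond 3 |J1  (prefer integral on C2)
bond 4 |I1  (I1 integral (f out))
bond 0 |J1  (common-f at J1 fixed by 4)
bond 2 |J1  (common-f at J1 fixed by 4)

b0 stroke→J1
b1 stroke→J1
b2 stroke→J1
b3 stroke→J1
b4 stroke→I1
b5 stroke→J1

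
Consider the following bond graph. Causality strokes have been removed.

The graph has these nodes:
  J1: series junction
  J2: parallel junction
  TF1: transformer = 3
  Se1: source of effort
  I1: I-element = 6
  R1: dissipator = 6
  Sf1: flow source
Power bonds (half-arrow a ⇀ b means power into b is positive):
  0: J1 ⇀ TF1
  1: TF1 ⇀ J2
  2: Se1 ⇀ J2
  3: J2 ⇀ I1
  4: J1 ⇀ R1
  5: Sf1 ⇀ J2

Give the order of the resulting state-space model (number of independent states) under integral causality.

1  (I1 all integral)

β2 stroke→J2  (Se1: effort source, stroke at far end)
β5 stroke→Sf1  (Sf1: flow source, stroke at near end)
β1 stroke→TF1  (0-jn J2 has e-setter on 2)
β3 stroke→I1  (0-jn J2 has e-setter on 2)
β0 stroke→J1  (TF1: transformer flips bond 1)
β4 stroke→R1  (J1: last free bond brings flow in)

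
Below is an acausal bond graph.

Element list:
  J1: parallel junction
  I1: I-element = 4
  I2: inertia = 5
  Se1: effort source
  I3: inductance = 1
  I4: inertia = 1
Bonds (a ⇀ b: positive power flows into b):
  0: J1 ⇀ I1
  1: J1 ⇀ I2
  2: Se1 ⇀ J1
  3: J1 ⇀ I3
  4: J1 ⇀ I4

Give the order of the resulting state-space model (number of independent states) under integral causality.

b2 stroke→J1  (Se1 (Se) sets effort on bond)
b0 stroke→I1  (common-e at J1 fixed by 2)
b1 stroke→I2  (J1: bond 2 brought effort, rest push out)
b3 stroke→I3  (J1 effort already set via bond 2)
b4 stroke→I4  (common-e at J1 fixed by 2)

4  (I1, I2, I3, I4 all integral)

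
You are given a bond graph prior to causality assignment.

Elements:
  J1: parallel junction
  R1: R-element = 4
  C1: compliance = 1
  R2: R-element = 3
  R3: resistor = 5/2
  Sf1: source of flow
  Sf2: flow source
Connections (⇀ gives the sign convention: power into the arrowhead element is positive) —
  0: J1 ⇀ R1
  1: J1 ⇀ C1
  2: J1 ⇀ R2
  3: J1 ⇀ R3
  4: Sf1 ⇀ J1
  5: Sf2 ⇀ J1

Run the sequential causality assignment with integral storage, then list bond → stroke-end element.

b4 →Sf1  (source Sf1 imposes f)
b5 →Sf2  (Sf2: flow source, stroke at near end)
b1 →J1  (C1 integral (e out))
b0 →R1  (common-e at J1 fixed by 1)
b2 →R2  (J1: bond 1 brought effort, rest push out)
b3 →R3  (0-jn J1 has e-setter on 1)

bond 0 →R1
bond 1 →J1
bond 2 →R2
bond 3 →R3
bond 4 →Sf1
bond 5 →Sf2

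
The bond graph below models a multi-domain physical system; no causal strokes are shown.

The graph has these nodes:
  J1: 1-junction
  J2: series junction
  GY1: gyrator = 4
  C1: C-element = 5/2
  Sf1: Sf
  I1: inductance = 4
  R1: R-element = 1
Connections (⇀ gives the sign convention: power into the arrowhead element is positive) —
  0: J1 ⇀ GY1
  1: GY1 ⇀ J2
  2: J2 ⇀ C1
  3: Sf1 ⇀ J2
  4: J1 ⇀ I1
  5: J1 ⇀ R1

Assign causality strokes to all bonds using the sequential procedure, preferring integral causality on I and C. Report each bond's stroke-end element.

#3 stroke→Sf1  (Sf1 fixes flow; stroke at Sf1)
#1 stroke→J2  (1-jn J2 has f-setter on 3)
#2 stroke→J2  (J2: bond 3 brought flow, rest push out)
#0 stroke→J1  (through GY1, causality inverts; strokes same side of GY1)
#4 stroke→I1  (I1 integral (f out))
#5 stroke→J1  (common-f at J1 fixed by 4)

bond 0 |J1
bond 1 |J2
bond 2 |J2
bond 3 |Sf1
bond 4 |I1
bond 5 |J1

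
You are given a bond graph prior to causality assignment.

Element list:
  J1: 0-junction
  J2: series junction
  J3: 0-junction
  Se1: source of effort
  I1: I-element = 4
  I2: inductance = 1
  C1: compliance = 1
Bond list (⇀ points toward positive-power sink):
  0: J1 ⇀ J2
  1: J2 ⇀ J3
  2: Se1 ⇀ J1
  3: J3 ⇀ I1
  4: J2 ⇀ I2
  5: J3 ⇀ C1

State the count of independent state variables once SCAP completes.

b2 →J1  (source Se1 imposes e)
b0 →J2  (J1: bond 2 brought effort, rest push out)
b3 →I1  (I1 integral (f out))
b4 →I2  (I2 outputs flow p/I2)
b1 →J2  (J2 flow already set via bond 4)
b5 →J3  (J3: last free bond brings effort in)

3  (C1, I1, I2 all integral)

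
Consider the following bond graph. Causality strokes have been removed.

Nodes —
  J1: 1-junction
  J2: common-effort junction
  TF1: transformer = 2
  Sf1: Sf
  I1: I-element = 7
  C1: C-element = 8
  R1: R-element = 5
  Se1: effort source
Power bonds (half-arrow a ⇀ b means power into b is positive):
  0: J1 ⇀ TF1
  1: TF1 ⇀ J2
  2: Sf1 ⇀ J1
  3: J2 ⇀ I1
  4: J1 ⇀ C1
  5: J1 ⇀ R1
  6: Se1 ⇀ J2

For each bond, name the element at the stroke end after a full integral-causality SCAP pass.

β0 |J1
β1 |TF1
β2 |Sf1
β3 |I1
β4 |J1
β5 |J1
β6 |J2

b2 stroke at Sf1  (Sf1 (Sf) sets flow on bond)
b6 stroke at J2  (source Se1 imposes e)
b0 stroke at J1  (1-jn J1 has f-setter on 2)
b4 stroke at J1  (1-jn J1 has f-setter on 2)
b5 stroke at J1  (common-f at J1 fixed by 2)
b1 stroke at TF1  (J2 effort already set via bond 6)
b3 stroke at I1  (J2 effort already set via bond 6)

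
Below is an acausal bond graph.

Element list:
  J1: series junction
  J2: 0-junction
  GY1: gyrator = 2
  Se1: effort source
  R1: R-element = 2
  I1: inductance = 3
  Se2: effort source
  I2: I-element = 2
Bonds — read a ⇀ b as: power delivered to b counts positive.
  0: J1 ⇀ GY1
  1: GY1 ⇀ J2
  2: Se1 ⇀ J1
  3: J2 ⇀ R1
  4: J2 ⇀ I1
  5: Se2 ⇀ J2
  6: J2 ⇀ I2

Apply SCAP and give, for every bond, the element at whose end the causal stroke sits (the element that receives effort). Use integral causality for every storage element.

bond 2 stroke at J1  (source Se1 imposes e)
bond 5 stroke at J2  (Se2 (Se) sets effort on bond)
bond 0 stroke at GY1  (J1 needs exactly one f-in)
bond 1 stroke at GY1  (J2 effort already set via bond 5)
bond 3 stroke at R1  (J2 effort already set via bond 5)
bond 4 stroke at I1  (common-e at J2 fixed by 5)
bond 6 stroke at I2  (J2: bond 5 brought effort, rest push out)

β0 →GY1
β1 →GY1
β2 →J1
β3 →R1
β4 →I1
β5 →J2
β6 →I2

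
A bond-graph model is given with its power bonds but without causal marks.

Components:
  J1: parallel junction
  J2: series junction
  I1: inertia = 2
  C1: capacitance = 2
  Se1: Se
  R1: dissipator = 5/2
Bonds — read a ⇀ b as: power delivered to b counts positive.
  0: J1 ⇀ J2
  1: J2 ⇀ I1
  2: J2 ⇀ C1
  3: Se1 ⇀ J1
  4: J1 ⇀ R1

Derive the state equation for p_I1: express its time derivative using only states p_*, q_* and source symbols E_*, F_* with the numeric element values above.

dp_I1/dt = E_Se1 - q_C1/2

b3 →J1  (source Se1 imposes e)
b0 →J2  (J1 effort already set via bond 3)
b4 →R1  (J1 effort already set via bond 3)
b1 →I1  (I1: I, integral causality)
b2 →J2  (J2 flow already set via bond 1)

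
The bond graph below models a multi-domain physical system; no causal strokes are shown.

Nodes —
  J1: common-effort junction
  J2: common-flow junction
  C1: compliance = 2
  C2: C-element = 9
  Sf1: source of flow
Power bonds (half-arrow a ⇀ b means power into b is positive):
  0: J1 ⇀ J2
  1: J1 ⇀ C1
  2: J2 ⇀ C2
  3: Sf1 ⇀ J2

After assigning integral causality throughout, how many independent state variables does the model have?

2  (C1, C2 all integral)

β3 stroke at Sf1  (Sf1 fixes flow; stroke at Sf1)
β0 stroke at J2  (common-f at J2 fixed by 3)
β2 stroke at J2  (common-f at J2 fixed by 3)
β1 stroke at J1  (only one effort-in slot at J1)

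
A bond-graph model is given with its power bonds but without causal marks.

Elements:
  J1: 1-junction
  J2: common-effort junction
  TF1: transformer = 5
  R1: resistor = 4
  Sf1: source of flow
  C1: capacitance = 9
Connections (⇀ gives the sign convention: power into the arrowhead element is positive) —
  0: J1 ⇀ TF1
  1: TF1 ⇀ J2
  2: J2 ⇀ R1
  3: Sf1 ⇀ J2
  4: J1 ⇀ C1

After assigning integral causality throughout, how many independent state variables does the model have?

1  (C1 all integral)

b3 |Sf1  (source Sf1 imposes f)
b4 |J1  (C1 outputs effort q/C1)
b0 |TF1  (only one flow-in slot at J1)
b1 |J2  (through TF1, causality passes straight; one stroke at TF1)
b2 |R1  (J2 effort already set via bond 1)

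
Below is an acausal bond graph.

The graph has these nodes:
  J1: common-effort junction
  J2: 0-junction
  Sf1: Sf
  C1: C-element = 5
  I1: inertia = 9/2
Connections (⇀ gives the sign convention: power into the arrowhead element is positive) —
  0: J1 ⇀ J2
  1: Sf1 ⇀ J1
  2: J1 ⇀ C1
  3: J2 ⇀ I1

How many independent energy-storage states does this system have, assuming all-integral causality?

2  (C1, I1 all integral)

b1 →Sf1  (Sf1 (Sf) sets flow on bond)
b2 →J1  (prefer integral on C1)
b0 →J2  (0-jn J1 has e-setter on 2)
b3 →I1  (common-e at J2 fixed by 0)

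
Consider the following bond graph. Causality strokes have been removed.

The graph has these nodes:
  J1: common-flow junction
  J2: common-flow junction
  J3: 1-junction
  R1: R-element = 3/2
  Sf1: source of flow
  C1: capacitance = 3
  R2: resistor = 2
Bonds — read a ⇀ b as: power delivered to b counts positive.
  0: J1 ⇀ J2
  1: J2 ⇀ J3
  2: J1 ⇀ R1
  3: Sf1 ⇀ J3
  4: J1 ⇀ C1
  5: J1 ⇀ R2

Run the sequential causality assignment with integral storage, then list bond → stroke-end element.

bond 0 →J2
bond 1 →J3
bond 2 →J1
bond 3 →Sf1
bond 4 →J1
bond 5 →J1

β3 |Sf1  (Sf1: flow source, stroke at near end)
β1 |J3  (1-jn J3 has f-setter on 3)
β0 |J2  (J2 flow already set via bond 1)
β2 |J1  (J1: bond 0 brought flow, rest push out)
β4 |J1  (common-f at J1 fixed by 0)
β5 |J1  (common-f at J1 fixed by 0)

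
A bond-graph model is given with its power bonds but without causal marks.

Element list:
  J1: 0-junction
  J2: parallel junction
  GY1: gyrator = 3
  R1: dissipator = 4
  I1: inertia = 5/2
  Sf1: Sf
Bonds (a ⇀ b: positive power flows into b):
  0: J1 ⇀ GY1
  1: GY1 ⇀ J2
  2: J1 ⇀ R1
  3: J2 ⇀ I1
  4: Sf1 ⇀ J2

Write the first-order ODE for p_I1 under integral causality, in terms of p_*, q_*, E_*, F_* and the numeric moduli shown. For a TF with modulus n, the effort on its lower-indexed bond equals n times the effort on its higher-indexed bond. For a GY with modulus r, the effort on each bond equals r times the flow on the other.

dp_I1/dt = 9*F_Sf1/4 - 9*p_I1/10

#4 stroke at Sf1  (source Sf1 imposes f)
#3 stroke at I1  (I1 outputs flow p/I1)
#1 stroke at J2  (only one effort-in slot at J2)
#0 stroke at J1  (through GY1, causality inverts; strokes same side of GY1)
#2 stroke at R1  (common-e at J1 fixed by 0)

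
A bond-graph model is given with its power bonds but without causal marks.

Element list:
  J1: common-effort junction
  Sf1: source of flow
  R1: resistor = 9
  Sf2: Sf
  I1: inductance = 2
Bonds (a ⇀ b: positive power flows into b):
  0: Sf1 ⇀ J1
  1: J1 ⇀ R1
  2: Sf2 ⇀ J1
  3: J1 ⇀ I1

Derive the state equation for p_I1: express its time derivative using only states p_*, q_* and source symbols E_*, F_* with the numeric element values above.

dp_I1/dt = 9*F_Sf1 + 9*F_Sf2 - 9*p_I1/2

#0 stroke at Sf1  (Sf1 (Sf) sets flow on bond)
#2 stroke at Sf2  (Sf2 (Sf) sets flow on bond)
#3 stroke at I1  (I1: I, integral causality)
#1 stroke at J1  (closing 0-jn rule on J1)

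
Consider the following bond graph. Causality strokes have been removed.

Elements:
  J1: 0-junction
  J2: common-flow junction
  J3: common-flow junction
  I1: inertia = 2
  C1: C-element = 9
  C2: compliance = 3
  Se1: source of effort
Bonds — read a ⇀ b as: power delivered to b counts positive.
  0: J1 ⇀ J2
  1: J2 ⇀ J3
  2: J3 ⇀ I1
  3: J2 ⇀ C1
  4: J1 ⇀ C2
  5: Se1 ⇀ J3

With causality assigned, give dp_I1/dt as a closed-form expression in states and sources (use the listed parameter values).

#5 →J3  (source Se1 imposes e)
#2 →I1  (I1: I, integral causality)
#1 →J3  (J3 flow already set via bond 2)
#0 →J2  (common-f at J2 fixed by 1)
#3 →J2  (1-jn J2 has f-setter on 1)
#4 →J1  (only one effort-in slot at J1)

dp_I1/dt = E_Se1 - q_C1/9 + q_C2/3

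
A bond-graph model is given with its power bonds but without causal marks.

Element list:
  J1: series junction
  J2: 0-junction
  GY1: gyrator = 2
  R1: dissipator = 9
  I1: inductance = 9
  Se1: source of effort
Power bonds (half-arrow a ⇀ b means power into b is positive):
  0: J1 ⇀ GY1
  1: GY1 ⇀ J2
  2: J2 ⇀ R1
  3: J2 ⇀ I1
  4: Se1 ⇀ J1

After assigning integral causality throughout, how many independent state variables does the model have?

1  (I1 all integral)

β4 stroke at J1  (Se1 fixes effort; stroke away)
β0 stroke at GY1  (J1: last free bond brings flow in)
β1 stroke at GY1  (GY GY1: same side as bond 0)
β3 stroke at I1  (I1: I, integral causality)
β2 stroke at J2  (J2 needs exactly one e-in)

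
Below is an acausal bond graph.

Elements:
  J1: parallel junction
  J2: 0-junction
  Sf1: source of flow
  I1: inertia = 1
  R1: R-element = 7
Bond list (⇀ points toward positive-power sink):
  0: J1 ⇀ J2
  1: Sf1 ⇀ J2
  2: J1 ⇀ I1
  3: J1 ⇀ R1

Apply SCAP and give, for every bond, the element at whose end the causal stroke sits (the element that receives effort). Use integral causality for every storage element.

β0 →J2
β1 →Sf1
β2 →I1
β3 →J1

#1 |Sf1  (Sf1: flow source, stroke at near end)
#0 |J2  (closing 0-jn rule on J2)
#2 |I1  (I1: I, integral causality)
#3 |J1  (J1: last free bond brings effort in)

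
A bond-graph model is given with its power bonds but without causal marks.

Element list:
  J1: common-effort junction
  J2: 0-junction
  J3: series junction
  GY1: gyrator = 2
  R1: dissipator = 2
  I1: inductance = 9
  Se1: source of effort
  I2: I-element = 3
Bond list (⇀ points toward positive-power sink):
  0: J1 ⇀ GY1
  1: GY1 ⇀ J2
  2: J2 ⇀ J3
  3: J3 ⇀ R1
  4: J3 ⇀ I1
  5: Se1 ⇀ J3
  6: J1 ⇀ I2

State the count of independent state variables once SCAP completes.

2  (I1, I2 all integral)

bond 5 →J3  (source Se1 imposes e)
bond 4 →I1  (prefer integral on I1)
bond 2 →J3  (1-jn J3 has f-setter on 4)
bond 3 →J3  (common-f at J3 fixed by 4)
bond 1 →J2  (closing 0-jn rule on J2)
bond 0 →J1  (GY GY1: same side as bond 1)
bond 6 →I2  (J1: bond 0 brought effort, rest push out)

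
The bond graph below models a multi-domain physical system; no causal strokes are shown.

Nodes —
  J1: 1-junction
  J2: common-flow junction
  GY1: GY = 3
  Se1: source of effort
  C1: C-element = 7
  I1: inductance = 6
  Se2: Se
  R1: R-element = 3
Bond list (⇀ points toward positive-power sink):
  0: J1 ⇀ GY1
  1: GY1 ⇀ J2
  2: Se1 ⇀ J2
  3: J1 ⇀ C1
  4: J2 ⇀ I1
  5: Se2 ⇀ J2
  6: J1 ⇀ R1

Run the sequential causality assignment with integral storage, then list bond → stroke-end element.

#0 →J1
#1 →J2
#2 →J2
#3 →J1
#4 →I1
#5 →J2
#6 →R1

#2 stroke→J2  (Se1: effort source, stroke at far end)
#5 stroke→J2  (Se2 fixes effort; stroke away)
#3 stroke→J1  (C1: C, integral causality)
#4 stroke→I1  (I1 integral (f out))
#1 stroke→J2  (1-jn J2 has f-setter on 4)
#0 stroke→J1  (GY1: gyrator matches bond 1)
#6 stroke→R1  (J1 needs exactly one f-in)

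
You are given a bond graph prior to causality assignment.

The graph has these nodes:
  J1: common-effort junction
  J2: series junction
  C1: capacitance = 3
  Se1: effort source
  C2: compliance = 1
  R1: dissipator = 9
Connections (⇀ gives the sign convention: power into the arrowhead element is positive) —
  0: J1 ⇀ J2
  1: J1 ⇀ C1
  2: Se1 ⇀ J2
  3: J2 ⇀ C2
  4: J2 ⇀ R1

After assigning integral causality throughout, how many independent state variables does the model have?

2  (C1, C2 all integral)

β2 stroke at J2  (Se1 fixes effort; stroke away)
β1 stroke at J1  (prefer integral on C1)
β0 stroke at J2  (0-jn J1 has e-setter on 1)
β3 stroke at J2  (C2: C, integral causality)
β4 stroke at R1  (only one flow-in slot at J2)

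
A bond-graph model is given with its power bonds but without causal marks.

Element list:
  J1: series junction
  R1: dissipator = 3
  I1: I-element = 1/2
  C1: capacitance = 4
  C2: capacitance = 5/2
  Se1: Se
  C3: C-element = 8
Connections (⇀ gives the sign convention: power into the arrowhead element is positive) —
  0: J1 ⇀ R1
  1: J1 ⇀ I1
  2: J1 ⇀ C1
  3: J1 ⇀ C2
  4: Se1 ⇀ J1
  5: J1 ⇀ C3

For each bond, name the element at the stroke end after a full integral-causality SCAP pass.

#4 stroke→J1  (Se1 (Se) sets effort on bond)
#1 stroke→I1  (I1 outputs flow p/I1)
#0 stroke→J1  (common-f at J1 fixed by 1)
#2 stroke→J1  (J1 flow already set via bond 1)
#3 stroke→J1  (1-jn J1 has f-setter on 1)
#5 stroke→J1  (common-f at J1 fixed by 1)

bond 0 →J1
bond 1 →I1
bond 2 →J1
bond 3 →J1
bond 4 →J1
bond 5 →J1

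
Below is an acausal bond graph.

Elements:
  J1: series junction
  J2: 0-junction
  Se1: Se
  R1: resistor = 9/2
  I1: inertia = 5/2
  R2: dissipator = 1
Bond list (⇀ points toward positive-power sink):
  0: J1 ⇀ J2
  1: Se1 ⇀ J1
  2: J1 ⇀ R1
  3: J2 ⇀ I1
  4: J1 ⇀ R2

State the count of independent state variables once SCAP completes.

b1 →J1  (source Se1 imposes e)
b3 →I1  (I1 integral (f out))
b0 →J2  (J2: last free bond brings effort in)
b2 →J1  (J1 flow already set via bond 0)
b4 →J1  (1-jn J1 has f-setter on 0)

1  (I1 all integral)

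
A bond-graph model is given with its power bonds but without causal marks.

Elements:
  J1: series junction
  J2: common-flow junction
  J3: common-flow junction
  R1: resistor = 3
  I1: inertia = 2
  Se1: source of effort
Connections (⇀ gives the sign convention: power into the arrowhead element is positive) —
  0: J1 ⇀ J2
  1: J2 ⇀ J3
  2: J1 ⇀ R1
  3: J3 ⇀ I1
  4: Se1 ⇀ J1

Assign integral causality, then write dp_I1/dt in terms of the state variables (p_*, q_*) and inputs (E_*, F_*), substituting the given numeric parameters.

#4 |J1  (Se1: effort source, stroke at far end)
#3 |I1  (prefer integral on I1)
#1 |J3  (J3 flow already set via bond 3)
#0 |J2  (J2: bond 1 brought flow, rest push out)
#2 |J1  (J1: bond 0 brought flow, rest push out)

dp_I1/dt = E_Se1 - 3*p_I1/2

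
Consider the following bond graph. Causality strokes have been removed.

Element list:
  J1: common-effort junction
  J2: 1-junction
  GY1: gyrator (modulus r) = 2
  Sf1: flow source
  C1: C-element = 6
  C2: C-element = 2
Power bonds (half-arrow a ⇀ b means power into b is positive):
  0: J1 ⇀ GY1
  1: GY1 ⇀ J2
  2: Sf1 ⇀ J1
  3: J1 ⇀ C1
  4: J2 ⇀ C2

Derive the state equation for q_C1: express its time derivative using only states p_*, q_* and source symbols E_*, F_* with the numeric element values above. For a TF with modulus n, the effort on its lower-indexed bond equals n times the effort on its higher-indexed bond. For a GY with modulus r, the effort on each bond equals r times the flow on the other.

bond 2 stroke→Sf1  (Sf1 fixes flow; stroke at Sf1)
bond 3 stroke→J1  (C1 integral (e out))
bond 0 stroke→GY1  (common-e at J1 fixed by 3)
bond 1 stroke→GY1  (through GY1, causality inverts; strokes same side of GY1)
bond 4 stroke→J2  (1-jn J2 has f-setter on 1)

dq_C1/dt = F_Sf1 - q_C2/4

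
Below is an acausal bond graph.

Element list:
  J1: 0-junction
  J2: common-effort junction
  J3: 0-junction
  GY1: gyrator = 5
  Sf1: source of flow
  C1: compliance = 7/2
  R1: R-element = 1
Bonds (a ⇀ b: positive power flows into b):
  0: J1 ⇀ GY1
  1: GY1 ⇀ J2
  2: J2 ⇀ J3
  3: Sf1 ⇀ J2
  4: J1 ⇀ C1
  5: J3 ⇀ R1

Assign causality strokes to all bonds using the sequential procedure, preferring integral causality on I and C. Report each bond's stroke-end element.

bond 0 |GY1
bond 1 |GY1
bond 2 |J2
bond 3 |Sf1
bond 4 |J1
bond 5 |J3

#3 |Sf1  (Sf1 fixes flow; stroke at Sf1)
#4 |J1  (C1: C, integral causality)
#0 |GY1  (J1 effort already set via bond 4)
#1 |GY1  (GY1 both-in/both-out from 0)
#2 |J2  (J2: last free bond brings effort in)
#5 |J3  (J3: last free bond brings effort in)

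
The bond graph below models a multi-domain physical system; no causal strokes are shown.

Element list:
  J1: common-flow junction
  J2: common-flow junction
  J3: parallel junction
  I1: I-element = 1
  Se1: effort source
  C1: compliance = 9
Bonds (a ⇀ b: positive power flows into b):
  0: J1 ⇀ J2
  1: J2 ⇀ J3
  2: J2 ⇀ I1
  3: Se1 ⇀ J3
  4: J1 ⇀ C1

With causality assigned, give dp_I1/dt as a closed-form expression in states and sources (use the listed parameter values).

bond 3 stroke→J3  (Se1 (Se) sets effort on bond)
bond 1 stroke→J2  (common-e at J3 fixed by 3)
bond 2 stroke→I1  (prefer integral on I1)
bond 0 stroke→J2  (J2: bond 2 brought flow, rest push out)
bond 4 stroke→J1  (common-f at J1 fixed by 0)

dp_I1/dt = -E_Se1 - q_C1/9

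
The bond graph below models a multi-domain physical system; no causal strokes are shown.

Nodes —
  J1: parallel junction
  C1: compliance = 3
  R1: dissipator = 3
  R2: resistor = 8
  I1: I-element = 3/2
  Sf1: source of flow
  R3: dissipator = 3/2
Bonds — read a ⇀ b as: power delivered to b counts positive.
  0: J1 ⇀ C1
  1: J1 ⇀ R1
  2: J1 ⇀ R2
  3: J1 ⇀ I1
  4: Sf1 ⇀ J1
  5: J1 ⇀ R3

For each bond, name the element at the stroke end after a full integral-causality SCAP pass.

b4 stroke→Sf1  (Sf1 fixes flow; stroke at Sf1)
b0 stroke→J1  (C1: C, integral causality)
b1 stroke→R1  (common-e at J1 fixed by 0)
b2 stroke→R2  (J1: bond 0 brought effort, rest push out)
b3 stroke→I1  (J1 effort already set via bond 0)
b5 stroke→R3  (J1: bond 0 brought effort, rest push out)

b0 stroke→J1
b1 stroke→R1
b2 stroke→R2
b3 stroke→I1
b4 stroke→Sf1
b5 stroke→R3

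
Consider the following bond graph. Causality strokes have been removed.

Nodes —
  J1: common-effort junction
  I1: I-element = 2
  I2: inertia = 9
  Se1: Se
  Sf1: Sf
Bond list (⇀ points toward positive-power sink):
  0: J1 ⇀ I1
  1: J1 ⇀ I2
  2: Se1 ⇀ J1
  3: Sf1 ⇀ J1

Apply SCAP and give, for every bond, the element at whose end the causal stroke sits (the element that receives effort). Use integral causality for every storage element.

bond 0 →I1
bond 1 →I2
bond 2 →J1
bond 3 →Sf1

#2 stroke→J1  (Se1 fixes effort; stroke away)
#3 stroke→Sf1  (Sf1 fixes flow; stroke at Sf1)
#0 stroke→I1  (common-e at J1 fixed by 2)
#1 stroke→I2  (J1: bond 2 brought effort, rest push out)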